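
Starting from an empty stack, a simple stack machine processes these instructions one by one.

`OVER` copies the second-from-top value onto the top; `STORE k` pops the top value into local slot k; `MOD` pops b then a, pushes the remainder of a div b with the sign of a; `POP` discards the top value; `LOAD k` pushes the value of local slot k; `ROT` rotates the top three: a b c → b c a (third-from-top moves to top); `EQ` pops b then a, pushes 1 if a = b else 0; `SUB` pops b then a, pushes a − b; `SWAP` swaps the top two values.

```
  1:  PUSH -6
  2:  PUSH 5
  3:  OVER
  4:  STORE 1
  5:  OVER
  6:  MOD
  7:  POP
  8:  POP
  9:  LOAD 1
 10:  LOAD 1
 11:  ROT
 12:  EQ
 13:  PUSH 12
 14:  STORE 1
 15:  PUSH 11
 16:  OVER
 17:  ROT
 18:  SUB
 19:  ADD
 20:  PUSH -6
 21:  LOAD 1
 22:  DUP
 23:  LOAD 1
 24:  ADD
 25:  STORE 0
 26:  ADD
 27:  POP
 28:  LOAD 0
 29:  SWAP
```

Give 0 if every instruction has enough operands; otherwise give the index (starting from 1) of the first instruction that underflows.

11

PUSH -6  [-6]
PUSH 5   [-6, 5]
OVER     [-6, 5, -6]
STORE 1  [-6, 5]
OVER     [-6, 5, -6]
MOD      [-6, 5]
POP      [-6]
POP      []
LOAD 1   [-6]
LOAD 1   [-6, -6]
ROT  — needs 3 operands, stack has 2 → underflow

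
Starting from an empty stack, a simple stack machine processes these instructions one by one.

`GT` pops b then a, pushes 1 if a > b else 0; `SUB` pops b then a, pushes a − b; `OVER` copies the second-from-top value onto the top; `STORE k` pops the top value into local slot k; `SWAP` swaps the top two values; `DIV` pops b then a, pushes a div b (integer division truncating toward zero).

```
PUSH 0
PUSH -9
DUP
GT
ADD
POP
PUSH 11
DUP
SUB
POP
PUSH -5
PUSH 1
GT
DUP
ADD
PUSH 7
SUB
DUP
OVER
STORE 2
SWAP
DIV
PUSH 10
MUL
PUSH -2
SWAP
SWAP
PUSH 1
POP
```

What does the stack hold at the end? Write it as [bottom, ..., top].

PUSH 0  → 0
PUSH -9 → 0 -9
DUP     → 0 -9 -9
GT      → 0 0
ADD     → 0
POP     → (empty)
PUSH 11 → 11
DUP     → 11 11
SUB     → 0
POP     → (empty)
PUSH -5 → -5
PUSH 1  → -5 1
GT      → 0
DUP     → 0 0
ADD     → 0
PUSH 7  → 0 7
SUB     → -7
DUP     → -7 -7
OVER    → -7 -7 -7
STORE 2 → -7 -7
SWAP    → -7 -7
DIV     → 1
PUSH 10 → 1 10
MUL     → 10
PUSH -2 → 10 -2
SWAP    → -2 10
SWAP    → 10 -2
PUSH 1  → 10 -2 1
POP     → 10 -2

[10, -2]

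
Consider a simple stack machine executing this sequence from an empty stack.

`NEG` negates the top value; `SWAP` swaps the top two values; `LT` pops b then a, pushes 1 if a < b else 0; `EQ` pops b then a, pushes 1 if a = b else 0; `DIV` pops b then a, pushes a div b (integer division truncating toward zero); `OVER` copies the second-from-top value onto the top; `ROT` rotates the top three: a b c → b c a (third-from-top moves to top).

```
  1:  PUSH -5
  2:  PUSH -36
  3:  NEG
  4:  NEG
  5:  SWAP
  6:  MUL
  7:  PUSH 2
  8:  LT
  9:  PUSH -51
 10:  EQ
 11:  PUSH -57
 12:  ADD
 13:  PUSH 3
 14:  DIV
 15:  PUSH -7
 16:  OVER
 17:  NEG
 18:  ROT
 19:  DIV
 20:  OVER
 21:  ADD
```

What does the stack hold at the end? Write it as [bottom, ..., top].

[-7, -8]

PUSH -5  → [-5]
PUSH -36 → [-5, -36]
NEG      → [-5, 36]
NEG      → [-5, -36]
SWAP     → [-36, -5]
MUL      → [180]
PUSH 2   → [180, 2]
LT       → [0]
PUSH -51 → [0, -51]
EQ       → [0]
PUSH -57 → [0, -57]
ADD      → [-57]
PUSH 3   → [-57, 3]
DIV      → [-19]
PUSH -7  → [-19, -7]
OVER     → [-19, -7, -19]
NEG      → [-19, -7, 19]
ROT      → [-7, 19, -19]
DIV      → [-7, -1]
OVER     → [-7, -1, -7]
ADD      → [-7, -8]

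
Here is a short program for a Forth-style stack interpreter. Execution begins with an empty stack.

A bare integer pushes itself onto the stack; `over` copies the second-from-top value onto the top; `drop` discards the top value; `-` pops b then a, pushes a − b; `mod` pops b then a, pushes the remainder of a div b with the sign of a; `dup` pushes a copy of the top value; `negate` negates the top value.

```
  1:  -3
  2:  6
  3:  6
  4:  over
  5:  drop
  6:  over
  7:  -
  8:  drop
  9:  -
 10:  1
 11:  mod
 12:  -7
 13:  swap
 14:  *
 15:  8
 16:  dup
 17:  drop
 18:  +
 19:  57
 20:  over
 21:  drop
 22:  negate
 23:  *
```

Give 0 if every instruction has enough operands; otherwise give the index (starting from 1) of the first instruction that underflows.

0

-3     : [-3]
6      : [-3, 6]
6      : [-3, 6, 6]
over   : [-3, 6, 6, 6]
drop   : [-3, 6, 6]
over   : [-3, 6, 6, 6]
-      : [-3, 6, 0]
drop   : [-3, 6]
-      : [-9]
1      : [-9, 1]
mod    : [0]
-7     : [0, -7]
swap   : [-7, 0]
*      : [0]
8      : [0, 8]
dup    : [0, 8, 8]
drop   : [0, 8]
+      : [8]
57     : [8, 57]
over   : [8, 57, 8]
drop   : [8, 57]
negate : [8, -57]
*      : [-456]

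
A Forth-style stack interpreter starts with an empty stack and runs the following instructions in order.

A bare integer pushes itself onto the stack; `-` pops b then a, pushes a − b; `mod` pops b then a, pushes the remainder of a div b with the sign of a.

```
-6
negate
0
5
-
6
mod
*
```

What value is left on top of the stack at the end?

-6     -> -6
negate -> 6
0      -> 6 0
5      -> 6 0 5
-      -> 6 -5
6      -> 6 -5 6
mod    -> 6 -5
*      -> -30

-30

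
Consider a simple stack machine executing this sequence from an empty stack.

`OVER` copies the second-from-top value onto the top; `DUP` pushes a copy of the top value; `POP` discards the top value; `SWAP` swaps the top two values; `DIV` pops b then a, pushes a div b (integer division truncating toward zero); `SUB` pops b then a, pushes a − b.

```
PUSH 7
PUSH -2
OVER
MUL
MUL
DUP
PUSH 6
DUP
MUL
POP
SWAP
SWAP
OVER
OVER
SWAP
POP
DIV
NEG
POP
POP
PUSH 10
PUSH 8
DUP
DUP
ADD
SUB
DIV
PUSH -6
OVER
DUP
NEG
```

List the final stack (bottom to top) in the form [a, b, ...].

[-1, -6, -1, 1]

PUSH 7  -> 7
PUSH -2 -> 7 -2
OVER    -> 7 -2 7
MUL     -> 7 -14
MUL     -> -98
DUP     -> -98 -98
PUSH 6  -> -98 -98 6
DUP     -> -98 -98 6 6
MUL     -> -98 -98 36
POP     -> -98 -98
SWAP    -> -98 -98
SWAP    -> -98 -98
OVER    -> -98 -98 -98
OVER    -> -98 -98 -98 -98
SWAP    -> -98 -98 -98 -98
POP     -> -98 -98 -98
DIV     -> -98 1
NEG     -> -98 -1
POP     -> -98
POP     -> (empty)
PUSH 10 -> 10
PUSH 8  -> 10 8
DUP     -> 10 8 8
DUP     -> 10 8 8 8
ADD     -> 10 8 16
SUB     -> 10 -8
DIV     -> -1
PUSH -6 -> -1 -6
OVER    -> -1 -6 -1
DUP     -> -1 -6 -1 -1
NEG     -> -1 -6 -1 1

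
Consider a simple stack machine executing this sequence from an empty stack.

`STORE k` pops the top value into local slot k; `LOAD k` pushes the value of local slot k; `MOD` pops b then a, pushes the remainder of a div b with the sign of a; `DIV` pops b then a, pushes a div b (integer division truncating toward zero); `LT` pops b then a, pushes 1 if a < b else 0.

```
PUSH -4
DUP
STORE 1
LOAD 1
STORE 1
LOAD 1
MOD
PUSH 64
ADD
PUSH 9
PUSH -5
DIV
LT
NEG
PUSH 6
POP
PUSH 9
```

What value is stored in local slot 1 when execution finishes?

-4

PUSH -4 -> -4
DUP     -> -4 -4
STORE 1 -> -4
LOAD 1  -> -4 -4
STORE 1 -> -4
LOAD 1  -> -4 -4
MOD     -> 0
PUSH 64 -> 0 64
ADD     -> 64
PUSH 9  -> 64 9
PUSH -5 -> 64 9 -5
DIV     -> 64 -1
LT      -> 0
NEG     -> 0
PUSH 6  -> 0 6
POP     -> 0
PUSH 9  -> 0 9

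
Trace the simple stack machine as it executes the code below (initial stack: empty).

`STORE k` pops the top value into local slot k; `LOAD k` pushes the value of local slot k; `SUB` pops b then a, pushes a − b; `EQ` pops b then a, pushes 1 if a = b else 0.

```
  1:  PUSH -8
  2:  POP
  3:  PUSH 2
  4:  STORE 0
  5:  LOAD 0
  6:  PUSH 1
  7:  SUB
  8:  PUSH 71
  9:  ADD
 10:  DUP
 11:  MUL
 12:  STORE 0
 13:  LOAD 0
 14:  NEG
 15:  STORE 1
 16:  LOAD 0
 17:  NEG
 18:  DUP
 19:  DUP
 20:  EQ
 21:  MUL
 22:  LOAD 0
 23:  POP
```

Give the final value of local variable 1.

-5184

PUSH -8 -> -8
POP     -> (empty)
PUSH 2  -> 2
STORE 0 -> (empty)
LOAD 0  -> 2
PUSH 1  -> 2 1
SUB     -> 1
PUSH 71 -> 1 71
ADD     -> 72
DUP     -> 72 72
MUL     -> 5184
STORE 0 -> (empty)
LOAD 0  -> 5184
NEG     -> -5184
STORE 1 -> (empty)
LOAD 0  -> 5184
NEG     -> -5184
DUP     -> -5184 -5184
DUP     -> -5184 -5184 -5184
EQ      -> -5184 1
MUL     -> -5184
LOAD 0  -> -5184 5184
POP     -> -5184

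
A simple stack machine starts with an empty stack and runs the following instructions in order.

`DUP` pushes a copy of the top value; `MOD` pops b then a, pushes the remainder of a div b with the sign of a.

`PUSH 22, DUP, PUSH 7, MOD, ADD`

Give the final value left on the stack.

PUSH 22 : 22
DUP     : 22 22
PUSH 7  : 22 22 7
MOD     : 22 1
ADD     : 23

23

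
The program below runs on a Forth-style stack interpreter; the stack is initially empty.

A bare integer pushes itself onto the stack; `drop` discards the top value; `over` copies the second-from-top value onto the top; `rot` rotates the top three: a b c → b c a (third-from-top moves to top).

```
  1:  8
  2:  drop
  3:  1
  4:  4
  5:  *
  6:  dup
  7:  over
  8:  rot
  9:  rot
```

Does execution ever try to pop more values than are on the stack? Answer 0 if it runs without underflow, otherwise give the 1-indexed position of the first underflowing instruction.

0

8    -> 8
drop -> (empty)
1    -> 1
4    -> 1 4
*    -> 4
dup  -> 4 4
over -> 4 4 4
rot  -> 4 4 4
rot  -> 4 4 4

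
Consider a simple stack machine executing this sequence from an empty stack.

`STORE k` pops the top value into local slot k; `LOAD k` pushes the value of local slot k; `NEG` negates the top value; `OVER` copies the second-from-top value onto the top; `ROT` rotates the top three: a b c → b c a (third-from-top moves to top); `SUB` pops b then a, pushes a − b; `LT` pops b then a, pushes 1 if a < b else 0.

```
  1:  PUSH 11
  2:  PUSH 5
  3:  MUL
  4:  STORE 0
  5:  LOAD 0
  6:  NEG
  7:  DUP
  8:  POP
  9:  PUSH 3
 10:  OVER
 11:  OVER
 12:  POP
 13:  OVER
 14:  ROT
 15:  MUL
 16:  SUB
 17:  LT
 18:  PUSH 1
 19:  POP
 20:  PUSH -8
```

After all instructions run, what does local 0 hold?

55

PUSH 11  [11]
PUSH 5   [11, 5]
MUL      [55]
STORE 0  []
LOAD 0   [55]
NEG      [-55]
DUP      [-55, -55]
POP      [-55]
PUSH 3   [-55, 3]
OVER     [-55, 3, -55]
OVER     [-55, 3, -55, 3]
POP      [-55, 3, -55]
OVER     [-55, 3, -55, 3]
ROT      [-55, -55, 3, 3]
MUL      [-55, -55, 9]
SUB      [-55, -64]
LT       [0]
PUSH 1   [0, 1]
POP      [0]
PUSH -8  [0, -8]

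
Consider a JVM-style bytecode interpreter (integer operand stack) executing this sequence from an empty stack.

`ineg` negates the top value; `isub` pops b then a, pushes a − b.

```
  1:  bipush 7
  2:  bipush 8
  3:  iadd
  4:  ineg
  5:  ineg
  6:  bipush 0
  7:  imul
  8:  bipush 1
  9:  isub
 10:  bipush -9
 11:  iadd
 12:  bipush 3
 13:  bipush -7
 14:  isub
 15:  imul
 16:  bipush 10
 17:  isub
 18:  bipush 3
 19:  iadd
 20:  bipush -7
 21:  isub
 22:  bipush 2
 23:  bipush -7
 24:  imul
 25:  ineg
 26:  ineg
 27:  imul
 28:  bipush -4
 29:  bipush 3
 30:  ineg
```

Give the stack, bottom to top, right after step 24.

[-100, -14]

bipush 7  -> [7]
bipush 8  -> [7, 8]
iadd      -> [15]
ineg      -> [-15]
ineg      -> [15]
bipush 0  -> [15, 0]
imul      -> [0]
bipush 1  -> [0, 1]
isub      -> [-1]
bipush -9 -> [-1, -9]
iadd      -> [-10]
bipush 3  -> [-10, 3]
bipush -7 -> [-10, 3, -7]
isub      -> [-10, 10]
imul      -> [-100]
bipush 10 -> [-100, 10]
isub      -> [-110]
bipush 3  -> [-110, 3]
iadd      -> [-107]
bipush -7 -> [-107, -7]
isub      -> [-100]
bipush 2  -> [-100, 2]
bipush -7 -> [-100, 2, -7]
imul      -> [-100, -14]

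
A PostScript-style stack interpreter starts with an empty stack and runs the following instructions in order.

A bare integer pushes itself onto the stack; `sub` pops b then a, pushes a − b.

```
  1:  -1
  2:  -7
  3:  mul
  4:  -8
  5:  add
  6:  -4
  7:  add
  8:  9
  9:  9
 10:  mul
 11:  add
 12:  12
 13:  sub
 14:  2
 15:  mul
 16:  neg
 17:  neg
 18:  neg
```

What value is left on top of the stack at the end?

-1   -1
-7   -1 -7
mul  7
-8   7 -8
add  -1
-4   -1 -4
add  -5
9    -5 9
9    -5 9 9
mul  -5 81
add  76
12   76 12
sub  64
2    64 2
mul  128
neg  -128
neg  128
neg  -128

-128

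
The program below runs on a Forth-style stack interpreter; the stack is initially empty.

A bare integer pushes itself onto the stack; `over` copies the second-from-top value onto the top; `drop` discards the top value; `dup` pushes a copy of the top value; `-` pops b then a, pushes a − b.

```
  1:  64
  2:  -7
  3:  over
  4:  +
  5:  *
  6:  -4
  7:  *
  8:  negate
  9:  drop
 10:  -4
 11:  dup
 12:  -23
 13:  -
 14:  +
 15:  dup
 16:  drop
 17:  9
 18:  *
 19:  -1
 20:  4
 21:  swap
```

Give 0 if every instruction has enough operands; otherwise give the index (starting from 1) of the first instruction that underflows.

0

64      64
-7      64 -7
over    64 -7 64
+       64 57
*       3648
-4      3648 -4
*       -14592
negate  14592
drop    (empty)
-4      -4
dup     -4 -4
-23     -4 -4 -23
-       -4 19
+       15
dup     15 15
drop    15
9       15 9
*       135
-1      135 -1
4       135 -1 4
swap    135 4 -1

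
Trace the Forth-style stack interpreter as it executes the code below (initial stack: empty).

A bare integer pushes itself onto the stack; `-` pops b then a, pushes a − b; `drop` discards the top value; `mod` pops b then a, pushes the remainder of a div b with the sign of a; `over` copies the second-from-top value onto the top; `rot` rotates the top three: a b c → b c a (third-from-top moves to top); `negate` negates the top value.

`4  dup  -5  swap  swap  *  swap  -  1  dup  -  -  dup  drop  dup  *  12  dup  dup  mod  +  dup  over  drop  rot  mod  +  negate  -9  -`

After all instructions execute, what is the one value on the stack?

4       [4]
dup     [4, 4]
-5      [4, 4, -5]
swap    [4, -5, 4]
swap    [4, 4, -5]
*       [4, -20]
swap    [-20, 4]
-       [-24]
1       [-24, 1]
dup     [-24, 1, 1]
-       [-24, 0]
-       [-24]
dup     [-24, -24]
drop    [-24]
dup     [-24, -24]
*       [576]
12      [576, 12]
dup     [576, 12, 12]
dup     [576, 12, 12, 12]
mod     [576, 12, 0]
+       [576, 12]
dup     [576, 12, 12]
over    [576, 12, 12, 12]
drop    [576, 12, 12]
rot     [12, 12, 576]
mod     [12, 12]
+       [24]
negate  [-24]
-9      [-24, -9]
-       [-15]

-15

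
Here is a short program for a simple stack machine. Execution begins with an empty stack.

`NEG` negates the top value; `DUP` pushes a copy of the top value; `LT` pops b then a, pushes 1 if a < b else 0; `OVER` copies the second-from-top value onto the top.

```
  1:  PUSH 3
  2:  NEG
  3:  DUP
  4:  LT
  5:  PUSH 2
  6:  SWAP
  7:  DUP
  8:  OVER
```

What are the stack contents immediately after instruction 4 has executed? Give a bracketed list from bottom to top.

PUSH 3  3
NEG     -3
DUP     -3 -3
LT      0

[0]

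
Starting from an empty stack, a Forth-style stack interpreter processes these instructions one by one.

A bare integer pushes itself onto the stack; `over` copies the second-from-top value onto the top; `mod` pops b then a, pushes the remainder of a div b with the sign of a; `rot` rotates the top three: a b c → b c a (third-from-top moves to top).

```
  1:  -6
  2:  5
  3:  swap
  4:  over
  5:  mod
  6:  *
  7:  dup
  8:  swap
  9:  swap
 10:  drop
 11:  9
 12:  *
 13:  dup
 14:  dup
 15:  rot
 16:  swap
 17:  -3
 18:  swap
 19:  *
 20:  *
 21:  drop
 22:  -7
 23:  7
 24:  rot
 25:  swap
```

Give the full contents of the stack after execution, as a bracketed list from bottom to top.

[-7, -45, 7]

-6    -6
5     -6 5
swap  5 -6
over  5 -6 5
mod   5 -1
*     -5
dup   -5 -5
swap  -5 -5
swap  -5 -5
drop  -5
9     -5 9
*     -45
dup   -45 -45
dup   -45 -45 -45
rot   -45 -45 -45
swap  -45 -45 -45
-3    -45 -45 -45 -3
swap  -45 -45 -3 -45
*     -45 -45 135
*     -45 -6075
drop  -45
-7    -45 -7
7     -45 -7 7
rot   -7 7 -45
swap  -7 -45 7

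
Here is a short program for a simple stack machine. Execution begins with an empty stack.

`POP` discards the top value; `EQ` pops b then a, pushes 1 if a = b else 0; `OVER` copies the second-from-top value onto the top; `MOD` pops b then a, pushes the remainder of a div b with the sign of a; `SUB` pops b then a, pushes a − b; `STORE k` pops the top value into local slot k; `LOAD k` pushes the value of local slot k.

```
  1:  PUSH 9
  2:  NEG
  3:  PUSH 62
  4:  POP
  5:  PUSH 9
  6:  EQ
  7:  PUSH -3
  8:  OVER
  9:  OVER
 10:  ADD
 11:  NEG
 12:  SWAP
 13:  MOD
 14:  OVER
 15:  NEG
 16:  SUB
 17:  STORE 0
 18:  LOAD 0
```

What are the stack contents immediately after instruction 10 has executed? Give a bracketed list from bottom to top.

[0, -3, -3]

PUSH 9  : 9
NEG     : -9
PUSH 62 : -9 62
POP     : -9
PUSH 9  : -9 9
EQ      : 0
PUSH -3 : 0 -3
OVER    : 0 -3 0
OVER    : 0 -3 0 -3
ADD     : 0 -3 -3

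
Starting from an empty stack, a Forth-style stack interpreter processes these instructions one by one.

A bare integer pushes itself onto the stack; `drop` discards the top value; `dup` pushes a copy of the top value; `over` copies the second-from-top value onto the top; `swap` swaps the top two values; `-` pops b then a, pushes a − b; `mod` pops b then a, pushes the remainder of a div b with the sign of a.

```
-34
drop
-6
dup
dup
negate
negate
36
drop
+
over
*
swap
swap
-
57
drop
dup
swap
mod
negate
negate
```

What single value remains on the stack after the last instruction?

-34    → -34
drop   → (empty)
-6     → -6
dup    → -6 -6
dup    → -6 -6 -6
negate → -6 -6 6
negate → -6 -6 -6
36     → -6 -6 -6 36
drop   → -6 -6 -6
+      → -6 -12
over   → -6 -12 -6
*      → -6 72
swap   → 72 -6
swap   → -6 72
-      → -78
57     → -78 57
drop   → -78
dup    → -78 -78
swap   → -78 -78
mod    → 0
negate → 0
negate → 0

0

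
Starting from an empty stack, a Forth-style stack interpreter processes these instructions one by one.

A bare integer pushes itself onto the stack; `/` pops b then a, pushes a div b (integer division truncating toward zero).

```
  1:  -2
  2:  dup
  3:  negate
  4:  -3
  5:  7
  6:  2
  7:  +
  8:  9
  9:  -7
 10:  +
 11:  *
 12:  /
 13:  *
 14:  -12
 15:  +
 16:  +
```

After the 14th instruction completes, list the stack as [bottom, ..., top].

-2      [-2]
dup     [-2, -2]
negate  [-2, 2]
-3      [-2, 2, -3]
7       [-2, 2, -3, 7]
2       [-2, 2, -3, 7, 2]
+       [-2, 2, -3, 9]
9       [-2, 2, -3, 9, 9]
-7      [-2, 2, -3, 9, 9, -7]
+       [-2, 2, -3, 9, 2]
*       [-2, 2, -3, 18]
/       [-2, 2, 0]
*       [-2, 0]
-12     [-2, 0, -12]

[-2, 0, -12]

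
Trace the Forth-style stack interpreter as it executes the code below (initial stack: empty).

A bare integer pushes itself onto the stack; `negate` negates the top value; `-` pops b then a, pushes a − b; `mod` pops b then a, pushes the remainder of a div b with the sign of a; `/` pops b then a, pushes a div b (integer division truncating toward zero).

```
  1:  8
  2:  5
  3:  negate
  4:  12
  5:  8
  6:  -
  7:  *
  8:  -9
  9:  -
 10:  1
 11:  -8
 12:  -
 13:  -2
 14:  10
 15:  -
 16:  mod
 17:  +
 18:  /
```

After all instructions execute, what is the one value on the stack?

-4

8      -> [8]
5      -> [8, 5]
negate -> [8, -5]
12     -> [8, -5, 12]
8      -> [8, -5, 12, 8]
-      -> [8, -5, 4]
*      -> [8, -20]
-9     -> [8, -20, -9]
-      -> [8, -11]
1      -> [8, -11, 1]
-8     -> [8, -11, 1, -8]
-      -> [8, -11, 9]
-2     -> [8, -11, 9, -2]
10     -> [8, -11, 9, -2, 10]
-      -> [8, -11, 9, -12]
mod    -> [8, -11, 9]
+      -> [8, -2]
/      -> [-4]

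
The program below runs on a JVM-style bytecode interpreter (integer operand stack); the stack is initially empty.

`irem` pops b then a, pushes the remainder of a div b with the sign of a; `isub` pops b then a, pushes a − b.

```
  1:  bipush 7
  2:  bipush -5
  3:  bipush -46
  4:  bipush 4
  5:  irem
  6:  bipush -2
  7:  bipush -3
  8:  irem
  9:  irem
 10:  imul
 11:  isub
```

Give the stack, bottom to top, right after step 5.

[7, -5, -2]

bipush 7   -> 7
bipush -5  -> 7 -5
bipush -46 -> 7 -5 -46
bipush 4   -> 7 -5 -46 4
irem       -> 7 -5 -2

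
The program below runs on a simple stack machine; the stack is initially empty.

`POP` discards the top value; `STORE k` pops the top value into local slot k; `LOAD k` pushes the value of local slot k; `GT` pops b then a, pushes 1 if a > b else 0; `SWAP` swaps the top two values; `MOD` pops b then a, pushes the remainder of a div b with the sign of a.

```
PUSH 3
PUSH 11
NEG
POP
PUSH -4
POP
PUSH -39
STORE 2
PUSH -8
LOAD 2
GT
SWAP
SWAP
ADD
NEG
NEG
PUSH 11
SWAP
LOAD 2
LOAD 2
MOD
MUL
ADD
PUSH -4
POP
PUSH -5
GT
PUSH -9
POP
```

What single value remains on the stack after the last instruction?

PUSH 3   : 3
PUSH 11  : 3 11
NEG      : 3 -11
POP      : 3
PUSH -4  : 3 -4
POP      : 3
PUSH -39 : 3 -39
STORE 2  : 3
PUSH -8  : 3 -8
LOAD 2   : 3 -8 -39
GT       : 3 1
SWAP     : 1 3
SWAP     : 3 1
ADD      : 4
NEG      : -4
NEG      : 4
PUSH 11  : 4 11
SWAP     : 11 4
LOAD 2   : 11 4 -39
LOAD 2   : 11 4 -39 -39
MOD      : 11 4 0
MUL      : 11 0
ADD      : 11
PUSH -4  : 11 -4
POP      : 11
PUSH -5  : 11 -5
GT       : 1
PUSH -9  : 1 -9
POP      : 1

1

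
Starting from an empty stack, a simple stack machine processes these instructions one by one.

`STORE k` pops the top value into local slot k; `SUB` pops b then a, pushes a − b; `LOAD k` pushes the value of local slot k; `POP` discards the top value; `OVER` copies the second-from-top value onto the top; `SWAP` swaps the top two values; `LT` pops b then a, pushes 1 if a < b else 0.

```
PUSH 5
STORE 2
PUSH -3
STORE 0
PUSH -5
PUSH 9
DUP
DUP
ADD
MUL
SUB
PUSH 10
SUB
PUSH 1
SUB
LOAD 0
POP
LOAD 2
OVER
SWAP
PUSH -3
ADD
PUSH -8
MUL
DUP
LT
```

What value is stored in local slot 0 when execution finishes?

PUSH 5  : 5
STORE 2 : (empty)
PUSH -3 : -3
STORE 0 : (empty)
PUSH -5 : -5
PUSH 9  : -5 9
DUP     : -5 9 9
DUP     : -5 9 9 9
ADD     : -5 9 18
MUL     : -5 162
SUB     : -167
PUSH 10 : -167 10
SUB     : -177
PUSH 1  : -177 1
SUB     : -178
LOAD 0  : -178 -3
POP     : -178
LOAD 2  : -178 5
OVER    : -178 5 -178
SWAP    : -178 -178 5
PUSH -3 : -178 -178 5 -3
ADD     : -178 -178 2
PUSH -8 : -178 -178 2 -8
MUL     : -178 -178 -16
DUP     : -178 -178 -16 -16
LT      : -178 -178 0

-3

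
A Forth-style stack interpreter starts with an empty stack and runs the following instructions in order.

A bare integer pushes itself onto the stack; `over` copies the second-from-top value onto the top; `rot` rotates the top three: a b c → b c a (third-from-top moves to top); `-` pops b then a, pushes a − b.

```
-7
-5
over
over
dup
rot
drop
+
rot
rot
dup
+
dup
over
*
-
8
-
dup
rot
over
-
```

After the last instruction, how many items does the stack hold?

-7   -> [-7]
-5   -> [-7, -5]
over -> [-7, -5, -7]
over -> [-7, -5, -7, -5]
dup  -> [-7, -5, -7, -5, -5]
rot  -> [-7, -5, -5, -5, -7]
drop -> [-7, -5, -5, -5]
+    -> [-7, -5, -10]
rot  -> [-5, -10, -7]
rot  -> [-10, -7, -5]
dup  -> [-10, -7, -5, -5]
+    -> [-10, -7, -10]
dup  -> [-10, -7, -10, -10]
over -> [-10, -7, -10, -10, -10]
*    -> [-10, -7, -10, 100]
-    -> [-10, -7, -110]
8    -> [-10, -7, -110, 8]
-    -> [-10, -7, -118]
dup  -> [-10, -7, -118, -118]
rot  -> [-10, -118, -118, -7]
over -> [-10, -118, -118, -7, -118]
-    -> [-10, -118, -118, 111]

4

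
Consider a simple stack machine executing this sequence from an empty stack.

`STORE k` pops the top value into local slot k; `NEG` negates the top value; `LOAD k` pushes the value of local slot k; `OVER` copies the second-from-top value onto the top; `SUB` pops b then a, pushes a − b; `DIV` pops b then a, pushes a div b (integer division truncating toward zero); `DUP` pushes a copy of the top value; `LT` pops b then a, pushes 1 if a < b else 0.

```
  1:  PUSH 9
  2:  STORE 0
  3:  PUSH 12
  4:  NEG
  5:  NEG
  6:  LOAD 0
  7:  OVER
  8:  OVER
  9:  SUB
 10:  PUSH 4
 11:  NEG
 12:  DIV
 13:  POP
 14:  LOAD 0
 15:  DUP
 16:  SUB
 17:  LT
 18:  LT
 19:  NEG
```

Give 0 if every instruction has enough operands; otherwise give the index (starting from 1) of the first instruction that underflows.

PUSH 9  -> [9]
STORE 0 -> []
PUSH 12 -> [12]
NEG     -> [-12]
NEG     -> [12]
LOAD 0  -> [12, 9]
OVER    -> [12, 9, 12]
OVER    -> [12, 9, 12, 9]
SUB     -> [12, 9, 3]
PUSH 4  -> [12, 9, 3, 4]
NEG     -> [12, 9, 3, -4]
DIV     -> [12, 9, 0]
POP     -> [12, 9]
LOAD 0  -> [12, 9, 9]
DUP     -> [12, 9, 9, 9]
SUB     -> [12, 9, 0]
LT      -> [12, 0]
LT      -> [0]
NEG     -> [0]

0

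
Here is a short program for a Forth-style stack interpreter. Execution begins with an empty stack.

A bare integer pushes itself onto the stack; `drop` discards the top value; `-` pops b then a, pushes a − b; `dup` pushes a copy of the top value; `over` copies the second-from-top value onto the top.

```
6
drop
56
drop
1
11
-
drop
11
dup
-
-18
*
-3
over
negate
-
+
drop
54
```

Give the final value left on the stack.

6      → 6
drop   → (empty)
56     → 56
drop   → (empty)
1      → 1
11     → 1 11
-      → -10
drop   → (empty)
11     → 11
dup    → 11 11
-      → 0
-18    → 0 -18
*      → 0
-3     → 0 -3
over   → 0 -3 0
negate → 0 -3 0
-      → 0 -3
+      → -3
drop   → (empty)
54     → 54

54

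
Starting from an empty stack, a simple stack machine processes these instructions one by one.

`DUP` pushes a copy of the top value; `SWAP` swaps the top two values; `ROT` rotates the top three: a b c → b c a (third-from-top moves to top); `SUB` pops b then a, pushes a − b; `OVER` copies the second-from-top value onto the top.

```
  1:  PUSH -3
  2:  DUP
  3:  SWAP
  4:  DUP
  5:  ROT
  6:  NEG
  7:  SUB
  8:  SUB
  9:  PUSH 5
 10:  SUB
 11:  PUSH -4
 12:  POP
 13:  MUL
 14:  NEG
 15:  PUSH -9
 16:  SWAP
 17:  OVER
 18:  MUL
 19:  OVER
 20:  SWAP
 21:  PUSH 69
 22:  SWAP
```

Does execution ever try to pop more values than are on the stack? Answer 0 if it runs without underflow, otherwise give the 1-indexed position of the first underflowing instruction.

13

PUSH -3 : [-3]
DUP     : [-3, -3]
SWAP    : [-3, -3]
DUP     : [-3, -3, -3]
ROT     : [-3, -3, -3]
NEG     : [-3, -3, 3]
SUB     : [-3, -6]
SUB     : [3]
PUSH 5  : [3, 5]
SUB     : [-2]
PUSH -4 : [-2, -4]
POP     : [-2]
MUL  — needs 2 operands, stack has 1 → underflow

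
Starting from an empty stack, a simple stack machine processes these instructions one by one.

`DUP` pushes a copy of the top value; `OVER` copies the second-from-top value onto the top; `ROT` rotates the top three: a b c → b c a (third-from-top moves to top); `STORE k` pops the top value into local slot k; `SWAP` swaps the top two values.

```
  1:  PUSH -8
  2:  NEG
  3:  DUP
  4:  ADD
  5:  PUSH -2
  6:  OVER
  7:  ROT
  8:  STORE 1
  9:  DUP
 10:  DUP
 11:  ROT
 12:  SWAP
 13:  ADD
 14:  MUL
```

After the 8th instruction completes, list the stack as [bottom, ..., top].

PUSH -8 : [-8]
NEG     : [8]
DUP     : [8, 8]
ADD     : [16]
PUSH -2 : [16, -2]
OVER    : [16, -2, 16]
ROT     : [-2, 16, 16]
STORE 1 : [-2, 16]

[-2, 16]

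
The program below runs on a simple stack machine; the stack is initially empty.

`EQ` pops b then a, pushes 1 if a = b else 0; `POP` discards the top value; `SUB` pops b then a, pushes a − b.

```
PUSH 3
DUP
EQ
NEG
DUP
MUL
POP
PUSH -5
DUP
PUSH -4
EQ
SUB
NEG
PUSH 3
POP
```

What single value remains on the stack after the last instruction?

PUSH 3   3
DUP      3 3
EQ       1
NEG      -1
DUP      -1 -1
MUL      1
POP      (empty)
PUSH -5  -5
DUP      -5 -5
PUSH -4  -5 -5 -4
EQ       -5 0
SUB      -5
NEG      5
PUSH 3   5 3
POP      5

5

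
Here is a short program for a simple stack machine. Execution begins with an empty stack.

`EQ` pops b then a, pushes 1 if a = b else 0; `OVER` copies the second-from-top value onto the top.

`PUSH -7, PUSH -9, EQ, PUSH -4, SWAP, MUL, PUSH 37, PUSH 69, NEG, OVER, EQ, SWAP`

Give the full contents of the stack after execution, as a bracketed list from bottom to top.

PUSH -7  -7
PUSH -9  -7 -9
EQ       0
PUSH -4  0 -4
SWAP     -4 0
MUL      0
PUSH 37  0 37
PUSH 69  0 37 69
NEG      0 37 -69
OVER     0 37 -69 37
EQ       0 37 0
SWAP     0 0 37

[0, 0, 37]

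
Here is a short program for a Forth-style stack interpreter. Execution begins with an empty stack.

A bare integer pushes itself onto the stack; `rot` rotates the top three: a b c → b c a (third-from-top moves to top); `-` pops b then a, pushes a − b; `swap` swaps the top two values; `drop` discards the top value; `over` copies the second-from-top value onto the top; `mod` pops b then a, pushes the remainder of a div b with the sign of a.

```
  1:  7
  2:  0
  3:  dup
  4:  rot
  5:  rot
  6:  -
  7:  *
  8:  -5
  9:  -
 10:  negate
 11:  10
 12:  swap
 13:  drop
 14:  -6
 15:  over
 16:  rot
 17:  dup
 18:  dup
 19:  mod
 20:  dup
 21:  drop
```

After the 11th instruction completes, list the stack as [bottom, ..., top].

7      : [7]
0      : [7, 0]
dup    : [7, 0, 0]
rot    : [0, 0, 7]
rot    : [0, 7, 0]
-      : [0, 7]
*      : [0]
-5     : [0, -5]
-      : [5]
negate : [-5]
10     : [-5, 10]

[-5, 10]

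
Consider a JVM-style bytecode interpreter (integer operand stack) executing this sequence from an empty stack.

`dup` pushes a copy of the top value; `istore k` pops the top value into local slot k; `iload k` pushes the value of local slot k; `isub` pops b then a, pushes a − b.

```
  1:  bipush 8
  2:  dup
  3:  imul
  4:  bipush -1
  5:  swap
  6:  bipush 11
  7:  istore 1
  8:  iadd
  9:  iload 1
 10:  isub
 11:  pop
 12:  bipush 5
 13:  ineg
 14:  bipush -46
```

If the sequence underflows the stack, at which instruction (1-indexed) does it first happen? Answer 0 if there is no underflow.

bipush 8   → 8
dup        → 8 8
imul       → 64
bipush -1  → 64 -1
swap       → -1 64
bipush 11  → -1 64 11
istore 1   → -1 64
iadd       → 63
iload 1    → 63 11
isub       → 52
pop        → (empty)
bipush 5   → 5
ineg       → -5
bipush -46 → -5 -46

0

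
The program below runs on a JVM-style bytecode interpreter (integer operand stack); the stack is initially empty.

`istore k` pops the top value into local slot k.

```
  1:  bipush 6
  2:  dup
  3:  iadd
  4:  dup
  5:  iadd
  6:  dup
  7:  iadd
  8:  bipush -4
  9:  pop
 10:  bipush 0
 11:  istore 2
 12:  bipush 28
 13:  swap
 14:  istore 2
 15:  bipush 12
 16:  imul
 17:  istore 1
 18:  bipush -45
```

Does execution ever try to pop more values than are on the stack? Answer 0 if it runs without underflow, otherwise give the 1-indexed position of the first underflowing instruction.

bipush 6   → 6
dup        → 6 6
iadd       → 12
dup        → 12 12
iadd       → 24
dup        → 24 24
iadd       → 48
bipush -4  → 48 -4
pop        → 48
bipush 0   → 48 0
istore 2   → 48
bipush 28  → 48 28
swap       → 28 48
istore 2   → 28
bipush 12  → 28 12
imul       → 336
istore 1   → (empty)
bipush -45 → -45

0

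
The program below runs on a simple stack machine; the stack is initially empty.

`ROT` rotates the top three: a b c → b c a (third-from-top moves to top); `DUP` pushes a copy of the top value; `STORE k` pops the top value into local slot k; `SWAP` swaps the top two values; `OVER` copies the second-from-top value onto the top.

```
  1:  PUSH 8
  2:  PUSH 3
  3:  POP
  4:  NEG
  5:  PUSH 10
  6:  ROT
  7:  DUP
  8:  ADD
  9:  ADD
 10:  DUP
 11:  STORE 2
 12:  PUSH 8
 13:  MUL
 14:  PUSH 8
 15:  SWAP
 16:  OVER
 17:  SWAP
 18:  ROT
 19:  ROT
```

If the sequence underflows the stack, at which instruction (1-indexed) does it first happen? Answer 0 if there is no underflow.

6

PUSH 8  → [8]
PUSH 3  → [8, 3]
POP     → [8]
NEG     → [-8]
PUSH 10 → [-8, 10]
ROT  — needs 3 operands, stack has 2 → underflow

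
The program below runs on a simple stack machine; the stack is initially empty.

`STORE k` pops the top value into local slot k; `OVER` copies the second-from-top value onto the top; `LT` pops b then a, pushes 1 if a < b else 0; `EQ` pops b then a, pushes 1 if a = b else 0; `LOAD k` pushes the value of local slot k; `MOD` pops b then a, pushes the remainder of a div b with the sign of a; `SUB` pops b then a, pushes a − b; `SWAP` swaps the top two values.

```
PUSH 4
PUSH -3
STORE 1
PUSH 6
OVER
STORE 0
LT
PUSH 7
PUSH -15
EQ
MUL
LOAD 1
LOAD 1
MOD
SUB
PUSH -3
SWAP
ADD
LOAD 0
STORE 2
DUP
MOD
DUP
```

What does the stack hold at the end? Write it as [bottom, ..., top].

PUSH 4   → 4
PUSH -3  → 4 -3
STORE 1  → 4
PUSH 6   → 4 6
OVER     → 4 6 4
STORE 0  → 4 6
LT       → 1
PUSH 7   → 1 7
PUSH -15 → 1 7 -15
EQ       → 1 0
MUL      → 0
LOAD 1   → 0 -3
LOAD 1   → 0 -3 -3
MOD      → 0 0
SUB      → 0
PUSH -3  → 0 -3
SWAP     → -3 0
ADD      → -3
LOAD 0   → -3 4
STORE 2  → -3
DUP      → -3 -3
MOD      → 0
DUP      → 0 0

[0, 0]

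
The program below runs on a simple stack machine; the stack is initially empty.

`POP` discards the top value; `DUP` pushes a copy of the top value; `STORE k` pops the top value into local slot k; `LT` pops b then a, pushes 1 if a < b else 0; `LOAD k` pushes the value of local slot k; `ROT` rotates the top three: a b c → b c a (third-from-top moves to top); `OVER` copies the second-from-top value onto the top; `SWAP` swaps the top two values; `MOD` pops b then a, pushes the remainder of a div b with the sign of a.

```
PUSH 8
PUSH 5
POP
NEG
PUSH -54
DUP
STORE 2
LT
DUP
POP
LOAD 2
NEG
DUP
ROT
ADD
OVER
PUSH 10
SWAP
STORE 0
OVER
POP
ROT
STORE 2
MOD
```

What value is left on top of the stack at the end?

4

PUSH 8   : 8
PUSH 5   : 8 5
POP      : 8
NEG      : -8
PUSH -54 : -8 -54
DUP      : -8 -54 -54
STORE 2  : -8 -54
LT       : 0
DUP      : 0 0
POP      : 0
LOAD 2   : 0 -54
NEG      : 0 54
DUP      : 0 54 54
ROT      : 54 54 0
ADD      : 54 54
OVER     : 54 54 54
PUSH 10  : 54 54 54 10
SWAP     : 54 54 10 54
STORE 0  : 54 54 10
OVER     : 54 54 10 54
POP      : 54 54 10
ROT      : 54 10 54
STORE 2  : 54 10
MOD      : 4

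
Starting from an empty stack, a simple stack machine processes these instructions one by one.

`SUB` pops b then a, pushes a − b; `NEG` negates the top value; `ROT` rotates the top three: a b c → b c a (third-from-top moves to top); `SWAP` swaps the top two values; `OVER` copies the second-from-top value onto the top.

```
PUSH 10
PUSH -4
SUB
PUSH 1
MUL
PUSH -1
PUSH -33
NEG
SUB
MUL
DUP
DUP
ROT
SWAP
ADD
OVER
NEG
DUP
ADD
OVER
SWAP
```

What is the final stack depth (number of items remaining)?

4

PUSH 10  → [10]
PUSH -4  → [10, -4]
SUB      → [14]
PUSH 1   → [14, 1]
MUL      → [14]
PUSH -1  → [14, -1]
PUSH -33 → [14, -1, -33]
NEG      → [14, -1, 33]
SUB      → [14, -34]
MUL      → [-476]
DUP      → [-476, -476]
DUP      → [-476, -476, -476]
ROT      → [-476, -476, -476]
SWAP     → [-476, -476, -476]
ADD      → [-476, -952]
OVER     → [-476, -952, -476]
NEG      → [-476, -952, 476]
DUP      → [-476, -952, 476, 476]
ADD      → [-476, -952, 952]
OVER     → [-476, -952, 952, -952]
SWAP     → [-476, -952, -952, 952]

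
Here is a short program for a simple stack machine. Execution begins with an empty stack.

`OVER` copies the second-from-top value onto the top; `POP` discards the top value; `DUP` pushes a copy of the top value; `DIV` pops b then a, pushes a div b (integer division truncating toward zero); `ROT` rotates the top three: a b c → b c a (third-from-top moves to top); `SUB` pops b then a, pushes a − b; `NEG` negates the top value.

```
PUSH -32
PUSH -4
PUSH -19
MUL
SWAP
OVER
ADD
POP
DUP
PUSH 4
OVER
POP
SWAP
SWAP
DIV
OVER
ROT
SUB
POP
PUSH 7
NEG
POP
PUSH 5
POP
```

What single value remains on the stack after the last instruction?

PUSH -32 → [-32]
PUSH -4  → [-32, -4]
PUSH -19 → [-32, -4, -19]
MUL      → [-32, 76]
SWAP     → [76, -32]
OVER     → [76, -32, 76]
ADD      → [76, 44]
POP      → [76]
DUP      → [76, 76]
PUSH 4   → [76, 76, 4]
OVER     → [76, 76, 4, 76]
POP      → [76, 76, 4]
SWAP     → [76, 4, 76]
SWAP     → [76, 76, 4]
DIV      → [76, 19]
OVER     → [76, 19, 76]
ROT      → [19, 76, 76]
SUB      → [19, 0]
POP      → [19]
PUSH 7   → [19, 7]
NEG      → [19, -7]
POP      → [19]
PUSH 5   → [19, 5]
POP      → [19]

19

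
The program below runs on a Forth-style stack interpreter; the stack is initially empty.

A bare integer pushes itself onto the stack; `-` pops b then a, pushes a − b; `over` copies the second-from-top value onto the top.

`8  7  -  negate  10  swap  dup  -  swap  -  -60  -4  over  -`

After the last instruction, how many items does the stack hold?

3

8       [8]
7       [8, 7]
-       [1]
negate  [-1]
10      [-1, 10]
swap    [10, -1]
dup     [10, -1, -1]
-       [10, 0]
swap    [0, 10]
-       [-10]
-60     [-10, -60]
-4      [-10, -60, -4]
over    [-10, -60, -4, -60]
-       [-10, -60, 56]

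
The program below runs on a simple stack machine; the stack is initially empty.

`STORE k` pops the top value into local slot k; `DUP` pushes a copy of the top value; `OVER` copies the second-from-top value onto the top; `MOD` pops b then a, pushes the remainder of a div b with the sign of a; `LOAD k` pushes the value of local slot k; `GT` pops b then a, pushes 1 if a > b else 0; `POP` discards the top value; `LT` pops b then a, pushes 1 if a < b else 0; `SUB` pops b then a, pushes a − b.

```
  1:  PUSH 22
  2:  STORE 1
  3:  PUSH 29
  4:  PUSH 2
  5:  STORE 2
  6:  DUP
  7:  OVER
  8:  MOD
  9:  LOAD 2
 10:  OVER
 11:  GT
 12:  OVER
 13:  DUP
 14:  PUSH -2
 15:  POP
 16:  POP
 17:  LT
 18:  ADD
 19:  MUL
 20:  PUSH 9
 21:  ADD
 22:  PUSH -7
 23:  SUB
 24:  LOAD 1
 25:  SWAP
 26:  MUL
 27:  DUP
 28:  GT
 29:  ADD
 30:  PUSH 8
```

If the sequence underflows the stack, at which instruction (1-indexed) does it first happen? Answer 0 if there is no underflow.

PUSH 22  22
STORE 1  (empty)
PUSH 29  29
PUSH 2   29 2
STORE 2  29
DUP      29 29
OVER     29 29 29
MOD      29 0
LOAD 2   29 0 2
OVER     29 0 2 0
GT       29 0 1
OVER     29 0 1 0
DUP      29 0 1 0 0
PUSH -2  29 0 1 0 0 -2
POP      29 0 1 0 0
POP      29 0 1 0
LT       29 0 0
ADD      29 0
MUL      0
PUSH 9   0 9
ADD      9
PUSH -7  9 -7
SUB      16
LOAD 1   16 22
SWAP     22 16
MUL      352
DUP      352 352
GT       0
ADD  — needs 2 operands, stack has 1 → underflow

29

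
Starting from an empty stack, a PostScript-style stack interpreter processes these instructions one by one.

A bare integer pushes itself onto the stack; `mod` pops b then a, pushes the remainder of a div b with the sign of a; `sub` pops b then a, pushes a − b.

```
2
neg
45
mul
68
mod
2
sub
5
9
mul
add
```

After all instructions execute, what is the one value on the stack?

21

2   : [2]
neg : [-2]
45  : [-2, 45]
mul : [-90]
68  : [-90, 68]
mod : [-22]
2   : [-22, 2]
sub : [-24]
5   : [-24, 5]
9   : [-24, 5, 9]
mul : [-24, 45]
add : [21]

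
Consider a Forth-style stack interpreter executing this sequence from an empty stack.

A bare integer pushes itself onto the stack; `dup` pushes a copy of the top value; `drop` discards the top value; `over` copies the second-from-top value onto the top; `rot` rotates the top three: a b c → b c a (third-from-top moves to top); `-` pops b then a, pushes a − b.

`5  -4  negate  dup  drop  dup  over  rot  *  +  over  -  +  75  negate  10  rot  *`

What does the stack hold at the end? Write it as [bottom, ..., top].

[-75, 200]

5      -> 5
-4     -> 5 -4
negate -> 5 4
dup    -> 5 4 4
drop   -> 5 4
dup    -> 5 4 4
over   -> 5 4 4 4
rot    -> 5 4 4 4
*      -> 5 4 16
+      -> 5 20
over   -> 5 20 5
-      -> 5 15
+      -> 20
75     -> 20 75
negate -> 20 -75
10     -> 20 -75 10
rot    -> -75 10 20
*      -> -75 200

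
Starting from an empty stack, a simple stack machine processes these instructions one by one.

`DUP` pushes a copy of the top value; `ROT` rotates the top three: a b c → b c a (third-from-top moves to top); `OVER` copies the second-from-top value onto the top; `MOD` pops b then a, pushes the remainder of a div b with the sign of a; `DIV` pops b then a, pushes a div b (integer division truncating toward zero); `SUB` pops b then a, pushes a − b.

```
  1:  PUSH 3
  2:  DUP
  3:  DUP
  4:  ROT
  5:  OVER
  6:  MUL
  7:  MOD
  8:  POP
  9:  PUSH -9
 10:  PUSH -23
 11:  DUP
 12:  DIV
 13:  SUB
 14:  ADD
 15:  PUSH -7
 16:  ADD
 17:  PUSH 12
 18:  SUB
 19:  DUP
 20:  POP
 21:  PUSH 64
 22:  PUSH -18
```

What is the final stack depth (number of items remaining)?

3

PUSH 3   -> [3]
DUP      -> [3, 3]
DUP      -> [3, 3, 3]
ROT      -> [3, 3, 3]
OVER     -> [3, 3, 3, 3]
MUL      -> [3, 3, 9]
MOD      -> [3, 3]
POP      -> [3]
PUSH -9  -> [3, -9]
PUSH -23 -> [3, -9, -23]
DUP      -> [3, -9, -23, -23]
DIV      -> [3, -9, 1]
SUB      -> [3, -10]
ADD      -> [-7]
PUSH -7  -> [-7, -7]
ADD      -> [-14]
PUSH 12  -> [-14, 12]
SUB      -> [-26]
DUP      -> [-26, -26]
POP      -> [-26]
PUSH 64  -> [-26, 64]
PUSH -18 -> [-26, 64, -18]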